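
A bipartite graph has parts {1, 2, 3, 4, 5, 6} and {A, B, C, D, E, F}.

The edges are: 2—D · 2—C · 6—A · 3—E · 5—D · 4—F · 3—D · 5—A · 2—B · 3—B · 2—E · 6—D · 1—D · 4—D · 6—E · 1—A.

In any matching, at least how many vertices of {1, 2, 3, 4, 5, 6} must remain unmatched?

0

A valid assignment of size 6: 1→A, 2→C, 3→B, 4→F, 5→D, 6→E.
All 6 left vertices are matched, so no larger matching exists.
That matches 6 of the 6, leaving 0 unmatched; no matching can do better.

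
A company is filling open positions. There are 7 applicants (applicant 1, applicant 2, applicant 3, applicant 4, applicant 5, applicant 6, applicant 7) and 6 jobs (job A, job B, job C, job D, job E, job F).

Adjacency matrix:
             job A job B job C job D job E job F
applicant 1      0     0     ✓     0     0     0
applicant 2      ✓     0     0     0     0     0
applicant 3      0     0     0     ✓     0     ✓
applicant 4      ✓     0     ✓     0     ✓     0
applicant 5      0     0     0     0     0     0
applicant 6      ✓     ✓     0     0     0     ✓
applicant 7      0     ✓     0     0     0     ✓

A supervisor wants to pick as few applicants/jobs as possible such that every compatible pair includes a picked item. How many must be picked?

A maximum matching has 6 edges (e.g. applicant 1–job C, applicant 2–job A, applicant 3–job D, applicant 4–job E, applicant 6–job B, applicant 7–job F).
By König's theorem the minimum vertex cover has the same size. One such cover is {applicant 1, applicant 2, applicant 3, applicant 4, applicant 6, applicant 7}.

6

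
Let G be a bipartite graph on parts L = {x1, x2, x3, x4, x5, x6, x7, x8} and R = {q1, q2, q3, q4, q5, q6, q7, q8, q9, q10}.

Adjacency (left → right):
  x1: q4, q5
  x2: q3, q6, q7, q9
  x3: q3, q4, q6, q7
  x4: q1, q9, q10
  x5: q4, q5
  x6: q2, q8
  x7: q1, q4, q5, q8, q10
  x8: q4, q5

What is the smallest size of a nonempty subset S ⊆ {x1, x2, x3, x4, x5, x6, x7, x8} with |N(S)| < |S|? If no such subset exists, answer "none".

3

Take S = {x1, x5, x8}. Its neighbourhood is {q4, q5}, so |N(S)| = 2 < |S| = 3.
Every subset of size less than 3 has at least as many neighbours as members, so 3 is the minimum.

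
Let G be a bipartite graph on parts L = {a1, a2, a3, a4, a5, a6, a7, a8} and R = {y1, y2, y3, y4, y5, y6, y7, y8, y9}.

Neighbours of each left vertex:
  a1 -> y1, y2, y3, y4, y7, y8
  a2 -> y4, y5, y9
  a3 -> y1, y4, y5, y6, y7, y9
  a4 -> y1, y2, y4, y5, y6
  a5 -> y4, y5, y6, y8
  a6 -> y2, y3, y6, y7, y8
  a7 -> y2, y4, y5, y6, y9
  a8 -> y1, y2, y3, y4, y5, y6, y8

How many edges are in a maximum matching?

8

For example, pair a1-y7, a2-y5, a3-y9, a4-y1, a5-y8, a6-y3, a7-y4, a8-y6.
This saturates every left vertex, so 8 is the maximum.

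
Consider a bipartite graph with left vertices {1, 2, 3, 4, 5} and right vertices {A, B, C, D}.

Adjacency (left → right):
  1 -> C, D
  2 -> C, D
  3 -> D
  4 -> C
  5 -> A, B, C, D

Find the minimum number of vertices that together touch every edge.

{5, C, D} is a vertex cover of size 3: every edge has an endpoint in this set.
No smaller cover exists because 1–D, 2–C, 5–B is a matching of size 3, and a cover must include an endpoint of each of these disjoint edges (König's theorem).

3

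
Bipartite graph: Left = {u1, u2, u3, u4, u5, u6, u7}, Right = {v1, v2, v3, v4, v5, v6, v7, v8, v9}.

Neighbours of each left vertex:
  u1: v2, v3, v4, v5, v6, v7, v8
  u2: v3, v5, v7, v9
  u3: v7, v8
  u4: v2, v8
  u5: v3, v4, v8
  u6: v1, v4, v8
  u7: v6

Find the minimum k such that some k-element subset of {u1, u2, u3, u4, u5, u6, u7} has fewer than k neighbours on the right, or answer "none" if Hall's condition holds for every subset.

none

A matching saturating every left vertex exists, for instance u1→v8, u2→v3, u3→v7, u4→v2, u5→v4, u6→v1, u7→v6.
By Hall's marriage theorem, this means |N(S)| ≥ |S| for every subset S, so no violating subset exists.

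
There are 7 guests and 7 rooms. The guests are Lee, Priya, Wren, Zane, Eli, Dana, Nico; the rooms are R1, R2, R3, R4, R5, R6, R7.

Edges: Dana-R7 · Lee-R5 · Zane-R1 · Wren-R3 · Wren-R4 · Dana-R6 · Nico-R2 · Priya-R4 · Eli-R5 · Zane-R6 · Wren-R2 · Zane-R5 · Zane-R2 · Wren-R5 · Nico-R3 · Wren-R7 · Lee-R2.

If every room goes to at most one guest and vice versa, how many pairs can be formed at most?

A valid assignment of size 7: Lee→R2, Priya→R4, Wren→R7, Zane→R1, Eli→R5, Dana→R6, Nico→R3.
All 7 guests are matched, so no larger matching exists.

7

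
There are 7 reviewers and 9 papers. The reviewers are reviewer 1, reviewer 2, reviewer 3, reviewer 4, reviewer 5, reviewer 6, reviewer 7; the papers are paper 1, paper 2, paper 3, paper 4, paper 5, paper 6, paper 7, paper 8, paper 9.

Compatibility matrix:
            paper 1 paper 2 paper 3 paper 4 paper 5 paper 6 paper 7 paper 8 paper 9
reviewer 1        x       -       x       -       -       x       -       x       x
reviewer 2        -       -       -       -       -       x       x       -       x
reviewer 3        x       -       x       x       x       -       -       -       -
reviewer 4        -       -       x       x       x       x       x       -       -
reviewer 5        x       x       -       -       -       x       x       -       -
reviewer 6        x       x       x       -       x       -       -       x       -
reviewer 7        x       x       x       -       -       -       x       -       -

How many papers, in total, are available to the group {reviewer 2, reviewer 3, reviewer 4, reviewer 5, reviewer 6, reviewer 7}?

The union of neighbours of {reviewer 2, reviewer 3, reviewer 4, reviewer 5, reviewer 6, reviewer 7} is {paper 1, paper 2, paper 3, paper 4, paper 5, paper 6, paper 7, paper 8, paper 9}, which has 9 elements.
Since |N(S)| = 9 ≥ |S| = 6, Hall's condition holds for this subset.

9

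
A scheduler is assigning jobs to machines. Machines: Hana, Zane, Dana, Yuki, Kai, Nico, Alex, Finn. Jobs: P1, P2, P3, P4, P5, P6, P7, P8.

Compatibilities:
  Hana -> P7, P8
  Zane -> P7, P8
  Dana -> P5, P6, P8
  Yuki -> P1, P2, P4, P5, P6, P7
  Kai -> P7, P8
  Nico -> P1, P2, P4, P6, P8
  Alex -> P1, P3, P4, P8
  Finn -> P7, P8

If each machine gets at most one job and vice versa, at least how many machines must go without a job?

2

For example, pair Hana–P8, Zane–P7, Dana–P5, Yuki–P6, Nico–P2, Alex–P1.
The set {Hana, Zane, Kai, Finn} has only 2 neighbours ({P7, P8}), so by Hall's theorem at most 6 of the 8 machines can be matched.
That matches 6 of the 8, leaving 2 unmatched; no matching can do better.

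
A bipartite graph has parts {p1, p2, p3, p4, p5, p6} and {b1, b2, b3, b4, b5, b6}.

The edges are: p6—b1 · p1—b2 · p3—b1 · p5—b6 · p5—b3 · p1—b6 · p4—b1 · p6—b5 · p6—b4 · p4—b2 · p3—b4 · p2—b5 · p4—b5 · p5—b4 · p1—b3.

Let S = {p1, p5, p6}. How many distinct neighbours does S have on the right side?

The union of neighbours of {p1, p5, p6} is {b1, b2, b3, b4, b5, b6}, which has 6 elements.
Since |N(S)| = 6 ≥ |S| = 3, Hall's condition holds for this subset.

6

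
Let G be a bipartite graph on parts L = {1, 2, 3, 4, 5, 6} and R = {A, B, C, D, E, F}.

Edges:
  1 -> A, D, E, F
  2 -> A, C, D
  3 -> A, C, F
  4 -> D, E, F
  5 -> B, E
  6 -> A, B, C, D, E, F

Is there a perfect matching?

One maximum matching: 1-D, 2-C, 3-F, 4-E, 5-B, 6-A.
Every left vertex is matched, so this is a perfect matching.

Yes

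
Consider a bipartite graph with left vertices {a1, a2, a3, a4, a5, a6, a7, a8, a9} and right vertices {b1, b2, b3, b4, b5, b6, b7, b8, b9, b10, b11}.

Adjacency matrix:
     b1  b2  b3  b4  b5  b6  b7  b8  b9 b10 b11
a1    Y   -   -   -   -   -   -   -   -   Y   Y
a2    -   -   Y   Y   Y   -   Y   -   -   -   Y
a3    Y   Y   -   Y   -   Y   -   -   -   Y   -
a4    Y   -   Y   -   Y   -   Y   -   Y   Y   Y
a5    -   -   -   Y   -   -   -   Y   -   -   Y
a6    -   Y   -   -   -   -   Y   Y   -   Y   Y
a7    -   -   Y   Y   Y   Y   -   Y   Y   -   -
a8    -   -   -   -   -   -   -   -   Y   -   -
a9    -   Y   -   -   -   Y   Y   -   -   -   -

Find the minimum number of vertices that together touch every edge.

9

{a1, a2, a3, a4, a5, a6, a7, a8, a9} is a vertex cover of size 9: every edge has an endpoint in this set.
No smaller cover exists because a1–b11, a2–b5, a3–b1, a4–b10, a5–b4, a6–b7, a7–b8, a8–b9, a9–b6 is a matching of size 9, and a cover must include an endpoint of each of these disjoint edges (König's theorem).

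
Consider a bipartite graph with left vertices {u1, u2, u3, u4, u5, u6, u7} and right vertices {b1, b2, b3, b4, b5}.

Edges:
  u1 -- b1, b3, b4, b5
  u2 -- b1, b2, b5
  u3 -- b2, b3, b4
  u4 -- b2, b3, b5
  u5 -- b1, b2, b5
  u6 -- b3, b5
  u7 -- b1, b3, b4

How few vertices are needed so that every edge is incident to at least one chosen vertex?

5

{b1, b2, b3, b4, b5} is a vertex cover of size 5: every edge has an endpoint in this set.
No smaller cover exists because u1–b3, u2–b1, u3–b4, u4–b2, u5–b5 is a matching of size 5, and a cover must include an endpoint of each of these disjoint edges (König's theorem).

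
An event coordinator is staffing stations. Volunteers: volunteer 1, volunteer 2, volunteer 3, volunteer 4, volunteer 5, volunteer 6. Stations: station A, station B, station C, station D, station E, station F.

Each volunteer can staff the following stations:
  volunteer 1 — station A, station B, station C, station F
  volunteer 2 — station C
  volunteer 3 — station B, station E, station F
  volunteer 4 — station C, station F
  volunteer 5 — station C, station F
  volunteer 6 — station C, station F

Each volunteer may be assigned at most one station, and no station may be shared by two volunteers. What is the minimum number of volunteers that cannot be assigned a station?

A valid assignment of size 4: volunteer 1→station A, volunteer 2→station C, volunteer 3→station B, volunteer 4→station F.
The set {volunteer 2, volunteer 4, volunteer 5, volunteer 6} has only 2 neighbours ({station C, station F}), so by Hall's theorem at most 4 of the 6 volunteers can be matched.
That matches 4 of the 6, leaving 2 unmatched; no matching can do better.

2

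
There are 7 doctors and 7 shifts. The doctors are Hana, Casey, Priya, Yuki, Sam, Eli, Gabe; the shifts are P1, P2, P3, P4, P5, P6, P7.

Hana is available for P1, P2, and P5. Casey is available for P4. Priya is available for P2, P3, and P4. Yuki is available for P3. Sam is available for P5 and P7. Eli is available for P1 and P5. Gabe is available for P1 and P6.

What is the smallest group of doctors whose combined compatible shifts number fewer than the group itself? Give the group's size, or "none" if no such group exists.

A matching saturating every doctor exists, for instance Hana→P5, Casey→P4, Priya→P2, Yuki→P3, Sam→P7, Eli→P1, Gabe→P6.
By Hall's marriage theorem, this means |N(S)| ≥ |S| for every subset S, so no violating subset exists.

none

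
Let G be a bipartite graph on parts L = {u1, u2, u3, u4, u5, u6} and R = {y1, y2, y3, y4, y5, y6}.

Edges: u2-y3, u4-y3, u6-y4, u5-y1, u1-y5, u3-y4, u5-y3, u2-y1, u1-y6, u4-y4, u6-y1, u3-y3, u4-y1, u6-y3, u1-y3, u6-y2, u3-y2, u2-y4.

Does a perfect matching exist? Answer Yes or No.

No

The set {u2, u3, u4, u5, u6} has only 4 neighbours ({y1, y2, y3, y4}), so by Hall's theorem at most 5 of the 6 left vertices can be matched.
Hence no matching covers every left vertex.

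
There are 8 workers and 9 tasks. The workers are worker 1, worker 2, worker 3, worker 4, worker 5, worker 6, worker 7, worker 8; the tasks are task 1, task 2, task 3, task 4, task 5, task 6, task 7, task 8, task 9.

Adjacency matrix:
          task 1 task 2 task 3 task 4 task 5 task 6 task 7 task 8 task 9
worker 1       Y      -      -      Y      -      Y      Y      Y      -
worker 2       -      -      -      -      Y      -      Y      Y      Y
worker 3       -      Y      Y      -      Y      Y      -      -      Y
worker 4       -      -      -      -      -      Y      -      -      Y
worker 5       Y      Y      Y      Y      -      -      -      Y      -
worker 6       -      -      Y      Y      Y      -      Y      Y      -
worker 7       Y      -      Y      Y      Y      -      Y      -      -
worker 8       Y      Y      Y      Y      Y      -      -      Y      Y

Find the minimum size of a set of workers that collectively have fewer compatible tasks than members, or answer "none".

A matching saturating every worker exists, for instance worker 1→task 7, worker 2→task 9, worker 3→task 2, worker 4→task 6, worker 5→task 4, worker 6→task 5, worker 7→task 1, worker 8→task 8.
By Hall's marriage theorem, this means |N(S)| ≥ |S| for every subset S, so no violating subset exists.

none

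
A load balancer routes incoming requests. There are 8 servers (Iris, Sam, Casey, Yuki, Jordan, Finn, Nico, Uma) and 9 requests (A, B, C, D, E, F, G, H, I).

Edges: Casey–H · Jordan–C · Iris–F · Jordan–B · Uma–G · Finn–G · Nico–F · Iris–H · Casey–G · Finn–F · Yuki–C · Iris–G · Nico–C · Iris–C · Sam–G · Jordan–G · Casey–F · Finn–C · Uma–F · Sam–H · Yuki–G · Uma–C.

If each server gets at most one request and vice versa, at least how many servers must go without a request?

For example, pair Iris–F, Sam–H, Casey–G, Yuki–C, Jordan–B.
The set {Iris, Sam, Casey, Yuki, Finn, Nico, Uma} has only 4 neighbours ({C, F, G, H}), so by Hall's theorem at most 5 of the 8 servers can be matched.
That matches 5 of the 8, leaving 3 unmatched; no matching can do better.

3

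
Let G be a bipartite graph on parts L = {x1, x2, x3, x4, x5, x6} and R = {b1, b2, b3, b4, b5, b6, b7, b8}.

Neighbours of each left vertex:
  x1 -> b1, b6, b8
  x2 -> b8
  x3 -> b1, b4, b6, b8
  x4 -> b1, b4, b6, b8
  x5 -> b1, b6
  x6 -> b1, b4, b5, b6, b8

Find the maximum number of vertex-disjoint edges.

For example, pair x1-b1, x2-b8, x3-b4, x4-b6, x6-b5.
The set {x1, x2, x3, x4, x5} has only 4 neighbours ({b1, b4, b6, b8}), so by Hall's theorem at most 5 of the 6 left vertices can be matched.

5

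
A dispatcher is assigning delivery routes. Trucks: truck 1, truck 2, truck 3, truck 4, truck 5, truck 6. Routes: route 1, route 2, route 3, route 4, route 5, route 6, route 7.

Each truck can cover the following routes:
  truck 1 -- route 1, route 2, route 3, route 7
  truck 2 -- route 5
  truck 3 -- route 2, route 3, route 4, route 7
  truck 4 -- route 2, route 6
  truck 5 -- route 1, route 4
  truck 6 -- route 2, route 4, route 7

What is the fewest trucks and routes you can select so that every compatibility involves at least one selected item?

6

The 6 edges truck 1–route 3, truck 2–route 5, truck 3–route 2, truck 4–route 6, truck 5–route 4, truck 6–route 7 form a matching, so any vertex cover needs at least 6 vertices (one per matched edge).
Conversely {truck 1, truck 2, truck 3, truck 4, truck 5, truck 6} meets every edge and has exactly 6 vertices, so 6 is optimal.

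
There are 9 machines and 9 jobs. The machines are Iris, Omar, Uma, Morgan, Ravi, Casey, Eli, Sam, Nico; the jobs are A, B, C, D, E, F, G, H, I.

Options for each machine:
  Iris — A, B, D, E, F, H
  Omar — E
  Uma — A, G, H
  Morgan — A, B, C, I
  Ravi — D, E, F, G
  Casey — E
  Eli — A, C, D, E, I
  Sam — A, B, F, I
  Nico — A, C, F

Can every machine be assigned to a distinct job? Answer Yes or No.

No

The set {Omar, Casey} has only 1 neighbour ({E}), so by Hall's theorem at most 8 of the 9 machines can be matched.
Hence no matching covers every machine.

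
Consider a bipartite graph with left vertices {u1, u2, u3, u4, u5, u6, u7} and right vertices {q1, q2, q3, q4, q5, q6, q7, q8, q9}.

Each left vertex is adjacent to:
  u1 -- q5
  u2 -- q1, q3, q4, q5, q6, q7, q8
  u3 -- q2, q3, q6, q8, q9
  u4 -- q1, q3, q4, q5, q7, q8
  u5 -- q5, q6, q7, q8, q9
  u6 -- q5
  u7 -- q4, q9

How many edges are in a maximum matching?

For example, pair u1-q5, u2-q4, u3-q8, u4-q7, u5-q6, u7-q9.
The set {u1, u6} has only 1 neighbour ({q5}), so by Hall's theorem at most 6 of the 7 left vertices can be matched.

6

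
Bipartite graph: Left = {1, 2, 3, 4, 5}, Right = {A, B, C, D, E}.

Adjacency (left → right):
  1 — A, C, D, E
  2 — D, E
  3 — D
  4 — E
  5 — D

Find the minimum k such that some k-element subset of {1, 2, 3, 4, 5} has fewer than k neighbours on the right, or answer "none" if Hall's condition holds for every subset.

Take S = {3, 5}. Its neighbourhood is {D}, so |N(S)| = 1 < |S| = 2.
No single vertex violates Hall's condition since each has at least one neighbour, so 2 is the minimum.

2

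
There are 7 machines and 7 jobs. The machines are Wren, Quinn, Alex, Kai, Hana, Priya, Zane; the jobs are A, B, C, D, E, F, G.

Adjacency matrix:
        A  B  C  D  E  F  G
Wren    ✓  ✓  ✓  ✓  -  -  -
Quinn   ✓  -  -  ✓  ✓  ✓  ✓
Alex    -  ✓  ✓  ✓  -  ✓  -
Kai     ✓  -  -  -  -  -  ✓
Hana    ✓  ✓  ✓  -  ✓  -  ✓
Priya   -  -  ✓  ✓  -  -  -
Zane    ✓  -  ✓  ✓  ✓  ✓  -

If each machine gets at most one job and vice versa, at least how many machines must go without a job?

For example, pair Wren–C, Quinn–F, Alex–B, Kai–G, Hana–E, Priya–D, Zane–A.
All 7 machines are matched, so no larger matching exists.
That matches 7 of the 7, leaving 0 unmatched; no matching can do better.

0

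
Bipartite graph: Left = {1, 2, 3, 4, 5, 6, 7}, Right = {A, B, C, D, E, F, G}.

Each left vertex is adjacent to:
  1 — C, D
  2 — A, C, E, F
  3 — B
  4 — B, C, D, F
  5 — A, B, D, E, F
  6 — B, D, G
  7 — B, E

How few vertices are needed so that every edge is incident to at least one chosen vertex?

7

The 7 edges 1–D, 2–C, 3–B, 4–F, 5–A, 6–G, 7–E form a matching, so any vertex cover needs at least 7 vertices (one per matched edge).
Conversely {1, 2, 3, 4, 5, 6, 7} meets every edge and has exactly 7 vertices, so 7 is optimal.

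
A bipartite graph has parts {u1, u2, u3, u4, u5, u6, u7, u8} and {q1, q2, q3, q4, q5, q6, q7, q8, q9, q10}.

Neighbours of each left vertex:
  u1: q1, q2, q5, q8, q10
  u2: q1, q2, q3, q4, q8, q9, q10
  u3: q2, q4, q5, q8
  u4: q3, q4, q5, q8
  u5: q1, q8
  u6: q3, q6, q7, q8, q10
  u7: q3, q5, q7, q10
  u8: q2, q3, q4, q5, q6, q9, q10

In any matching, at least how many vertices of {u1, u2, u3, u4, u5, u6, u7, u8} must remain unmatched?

One maximum matching: u1–q2, u2–q4, u3–q5, u4–q8, u5–q1, u6–q6, u7–q7, u8–q9.
All 8 left vertices are matched, so no larger matching exists.
That matches 8 of the 8, leaving 0 unmatched; no matching can do better.

0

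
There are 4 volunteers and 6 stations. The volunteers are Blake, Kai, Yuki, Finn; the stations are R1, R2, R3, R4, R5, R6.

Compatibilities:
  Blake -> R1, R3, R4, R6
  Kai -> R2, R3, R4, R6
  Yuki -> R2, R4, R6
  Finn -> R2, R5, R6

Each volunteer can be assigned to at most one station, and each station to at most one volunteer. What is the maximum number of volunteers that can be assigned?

For example, pair Blake→R6, Kai→R3, Yuki→R4, Finn→R5.
All 4 volunteers are matched, so no larger matching exists.

4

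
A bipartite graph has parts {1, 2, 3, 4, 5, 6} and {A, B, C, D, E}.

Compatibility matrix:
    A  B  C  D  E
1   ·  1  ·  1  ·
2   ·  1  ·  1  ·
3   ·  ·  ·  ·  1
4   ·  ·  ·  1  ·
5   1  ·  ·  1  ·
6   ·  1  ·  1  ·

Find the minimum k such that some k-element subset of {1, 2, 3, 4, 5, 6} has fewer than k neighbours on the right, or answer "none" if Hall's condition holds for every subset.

Take S = {1, 2, 4}. Its neighbourhood is {B, D}, so |N(S)| = 2 < |S| = 3.
Every subset of size less than 3 has at least as many neighbours as members, so 3 is the minimum.

3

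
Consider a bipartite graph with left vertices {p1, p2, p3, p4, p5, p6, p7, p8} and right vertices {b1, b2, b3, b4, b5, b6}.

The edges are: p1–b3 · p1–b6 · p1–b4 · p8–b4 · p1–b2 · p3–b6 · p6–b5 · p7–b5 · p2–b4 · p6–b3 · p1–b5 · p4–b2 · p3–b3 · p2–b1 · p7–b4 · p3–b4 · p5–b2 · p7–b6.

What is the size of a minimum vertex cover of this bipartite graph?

{p2, b2, b3, b4, b5, b6} is a vertex cover of size 6: every edge has an endpoint in this set.
No smaller cover exists because p1–b6, p2–b1, p3–b4, p4–b2, p6–b3, p7–b5 is a matching of size 6, and a cover must include an endpoint of each of these disjoint edges (König's theorem).

6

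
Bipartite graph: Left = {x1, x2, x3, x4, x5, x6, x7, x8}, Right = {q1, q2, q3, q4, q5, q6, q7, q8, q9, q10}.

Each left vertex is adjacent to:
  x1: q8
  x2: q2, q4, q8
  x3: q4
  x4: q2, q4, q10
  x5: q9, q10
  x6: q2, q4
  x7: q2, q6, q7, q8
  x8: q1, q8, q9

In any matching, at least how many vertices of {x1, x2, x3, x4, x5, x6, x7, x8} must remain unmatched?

1

One maximum matching: x1–q8, x2–q2, x3–q4, x4–q10, x5–q9, x7–q7, x8–q1.
The set {x1, x2, x3, x6} has only 3 neighbours ({q2, q4, q8}), so by Hall's theorem at most 7 of the 8 left vertices can be matched.
That matches 7 of the 8, leaving 1 unmatched; no matching can do better.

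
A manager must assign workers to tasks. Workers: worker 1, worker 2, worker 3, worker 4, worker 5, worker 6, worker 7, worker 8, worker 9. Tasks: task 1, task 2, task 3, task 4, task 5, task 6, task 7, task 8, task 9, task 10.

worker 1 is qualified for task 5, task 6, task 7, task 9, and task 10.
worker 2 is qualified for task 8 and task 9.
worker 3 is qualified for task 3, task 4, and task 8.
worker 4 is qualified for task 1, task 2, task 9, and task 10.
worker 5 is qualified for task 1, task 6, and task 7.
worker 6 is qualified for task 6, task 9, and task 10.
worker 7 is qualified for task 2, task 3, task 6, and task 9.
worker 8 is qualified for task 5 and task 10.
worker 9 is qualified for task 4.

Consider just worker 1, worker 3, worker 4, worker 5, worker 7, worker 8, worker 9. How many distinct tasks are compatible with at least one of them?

The union of neighbours of {worker 1, worker 3, worker 4, worker 5, worker 7, worker 8, worker 9} is {task 1, task 2, task 3, task 4, task 5, task 6, task 7, task 8, task 9, task 10}, which has 10 elements.
Since |N(S)| = 10 ≥ |S| = 7, Hall's condition holds for this subset.

10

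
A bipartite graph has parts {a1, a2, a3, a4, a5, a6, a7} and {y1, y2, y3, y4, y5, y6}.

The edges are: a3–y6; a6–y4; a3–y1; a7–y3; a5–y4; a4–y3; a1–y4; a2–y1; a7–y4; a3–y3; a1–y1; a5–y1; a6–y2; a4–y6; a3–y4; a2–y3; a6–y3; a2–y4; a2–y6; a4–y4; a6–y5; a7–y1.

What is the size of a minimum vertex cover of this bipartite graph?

5

{a6, y1, y3, y4, y6} is a vertex cover of size 5: every edge has an endpoint in this set.
No smaller cover exists because a1–y4, a2–y6, a3–y1, a4–y3, a6–y2 is a matching of size 5, and a cover must include an endpoint of each of these disjoint edges (König's theorem).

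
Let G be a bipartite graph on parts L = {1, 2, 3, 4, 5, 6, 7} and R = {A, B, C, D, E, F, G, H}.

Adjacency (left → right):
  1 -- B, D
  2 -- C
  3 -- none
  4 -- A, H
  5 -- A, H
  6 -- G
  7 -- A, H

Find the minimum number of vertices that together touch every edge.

The 5 edges 1–B, 2–C, 4–A, 5–H, 6–G form a matching, so any vertex cover needs at least 5 vertices (one per matched edge).
Conversely {1, 2, 6, A, H} meets every edge and has exactly 5 vertices, so 5 is optimal.

5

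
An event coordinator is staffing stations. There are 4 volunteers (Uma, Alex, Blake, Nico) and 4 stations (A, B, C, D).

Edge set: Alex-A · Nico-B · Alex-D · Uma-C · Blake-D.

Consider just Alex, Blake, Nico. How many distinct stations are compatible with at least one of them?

3

The union of neighbours of {Alex, Blake, Nico} is {A, B, D}, which has 3 elements.
Since |N(S)| = 3 ≥ |S| = 3, Hall's condition holds for this subset.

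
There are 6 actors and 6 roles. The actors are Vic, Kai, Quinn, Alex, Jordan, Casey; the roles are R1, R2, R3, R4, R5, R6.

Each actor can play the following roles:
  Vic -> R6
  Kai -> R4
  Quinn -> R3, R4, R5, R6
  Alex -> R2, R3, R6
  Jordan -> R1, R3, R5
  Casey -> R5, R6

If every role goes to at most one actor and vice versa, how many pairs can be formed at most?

6

A valid assignment of size 6: Vic-R6, Kai-R4, Quinn-R3, Alex-R2, Jordan-R1, Casey-R5.
This saturates every actor, so 6 is the maximum.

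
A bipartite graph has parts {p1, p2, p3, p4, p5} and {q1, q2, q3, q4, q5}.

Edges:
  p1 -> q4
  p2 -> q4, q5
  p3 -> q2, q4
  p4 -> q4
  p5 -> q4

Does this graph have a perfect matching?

The set {p1, p4, p5} has only 1 neighbour ({q4}), so by Hall's theorem at most 3 of the 5 left vertices can be matched.
Hence no matching covers every left vertex.

No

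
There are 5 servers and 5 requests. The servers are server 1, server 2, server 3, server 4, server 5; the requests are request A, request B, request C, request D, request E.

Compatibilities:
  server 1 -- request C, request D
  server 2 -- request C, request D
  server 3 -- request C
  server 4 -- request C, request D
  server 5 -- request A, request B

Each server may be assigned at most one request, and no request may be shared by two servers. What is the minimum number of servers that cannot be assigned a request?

A valid assignment of size 3: server 1–request D, server 2–request C, server 5–request A.
The set {server 1, server 2, server 3, server 4} has only 2 neighbours ({request C, request D}), so by Hall's theorem at most 3 of the 5 servers can be matched.
That matches 3 of the 5, leaving 2 unmatched; no matching can do better.

2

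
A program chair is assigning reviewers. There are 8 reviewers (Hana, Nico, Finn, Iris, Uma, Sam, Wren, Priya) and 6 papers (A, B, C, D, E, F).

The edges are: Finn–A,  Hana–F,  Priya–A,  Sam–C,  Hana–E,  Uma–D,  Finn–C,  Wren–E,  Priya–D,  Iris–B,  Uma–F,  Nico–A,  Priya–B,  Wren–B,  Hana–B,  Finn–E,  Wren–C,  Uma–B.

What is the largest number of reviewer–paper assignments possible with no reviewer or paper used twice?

6

A valid assignment of size 6: Hana-F, Nico-A, Finn-E, Iris-B, Uma-D, Sam-C.
The set {Hana, Nico, Finn, Iris, Uma, Sam, Wren, Priya} has only 6 neighbours ({A, B, C, D, E, F}), so by Hall's theorem at most 6 of the 8 reviewers can be matched.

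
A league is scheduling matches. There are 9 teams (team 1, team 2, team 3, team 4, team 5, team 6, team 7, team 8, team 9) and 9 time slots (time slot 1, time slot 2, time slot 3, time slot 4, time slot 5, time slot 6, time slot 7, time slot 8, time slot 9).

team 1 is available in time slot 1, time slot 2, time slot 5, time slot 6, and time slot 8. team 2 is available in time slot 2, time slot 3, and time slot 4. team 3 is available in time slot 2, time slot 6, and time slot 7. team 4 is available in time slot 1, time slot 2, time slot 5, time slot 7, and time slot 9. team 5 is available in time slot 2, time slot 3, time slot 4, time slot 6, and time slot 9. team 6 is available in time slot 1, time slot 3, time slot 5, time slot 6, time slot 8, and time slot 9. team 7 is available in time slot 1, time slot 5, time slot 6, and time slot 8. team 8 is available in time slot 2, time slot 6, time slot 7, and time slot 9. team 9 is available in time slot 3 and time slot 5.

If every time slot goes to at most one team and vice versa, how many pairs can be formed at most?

A valid assignment of size 9: team 1→time slot 1, team 2→time slot 4, team 3→time slot 7, team 4→time slot 5, team 5→time slot 9, team 6→time slot 8, team 7→time slot 6, team 8→time slot 2, team 9→time slot 3.
This saturates every team, so 9 is the maximum.

9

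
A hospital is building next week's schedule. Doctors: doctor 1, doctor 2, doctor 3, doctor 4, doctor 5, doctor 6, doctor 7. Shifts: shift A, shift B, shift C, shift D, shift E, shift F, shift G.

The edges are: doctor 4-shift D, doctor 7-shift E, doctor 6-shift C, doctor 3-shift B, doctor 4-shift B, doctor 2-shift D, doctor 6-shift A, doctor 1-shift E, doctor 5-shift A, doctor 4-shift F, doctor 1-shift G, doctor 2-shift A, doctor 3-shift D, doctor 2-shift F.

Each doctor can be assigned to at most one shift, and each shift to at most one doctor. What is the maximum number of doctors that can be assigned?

For example, pair doctor 1→shift G, doctor 2→shift F, doctor 3→shift B, doctor 4→shift D, doctor 5→shift A, doctor 6→shift C, doctor 7→shift E.
This saturates every doctor, so 7 is the maximum.

7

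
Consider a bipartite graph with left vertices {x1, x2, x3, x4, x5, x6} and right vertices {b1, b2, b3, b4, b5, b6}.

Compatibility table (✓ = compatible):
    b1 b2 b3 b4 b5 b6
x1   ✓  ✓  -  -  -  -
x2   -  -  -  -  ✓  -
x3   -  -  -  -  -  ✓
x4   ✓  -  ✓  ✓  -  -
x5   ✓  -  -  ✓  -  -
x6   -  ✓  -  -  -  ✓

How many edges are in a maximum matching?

One maximum matching: x1–b1, x2–b5, x3–b6, x4–b3, x5–b4, x6–b2.
This saturates every left vertex, so 6 is the maximum.

6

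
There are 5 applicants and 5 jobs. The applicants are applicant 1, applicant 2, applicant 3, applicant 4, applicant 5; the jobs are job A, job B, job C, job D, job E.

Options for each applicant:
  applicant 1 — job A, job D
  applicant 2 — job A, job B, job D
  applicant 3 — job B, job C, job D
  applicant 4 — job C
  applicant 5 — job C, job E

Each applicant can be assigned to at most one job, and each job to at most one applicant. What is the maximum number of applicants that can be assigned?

5

One maximum matching: applicant 1–job A, applicant 2–job B, applicant 3–job D, applicant 4–job C, applicant 5–job E.
This saturates every applicant, so 5 is the maximum.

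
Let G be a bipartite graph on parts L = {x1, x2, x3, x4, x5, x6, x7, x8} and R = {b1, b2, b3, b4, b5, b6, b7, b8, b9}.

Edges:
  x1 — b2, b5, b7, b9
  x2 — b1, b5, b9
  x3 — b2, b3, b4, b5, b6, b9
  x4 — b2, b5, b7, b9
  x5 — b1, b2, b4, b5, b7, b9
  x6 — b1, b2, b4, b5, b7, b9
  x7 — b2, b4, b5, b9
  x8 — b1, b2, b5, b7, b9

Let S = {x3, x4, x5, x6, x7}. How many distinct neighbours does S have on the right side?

The union of neighbours of {x3, x4, x5, x6, x7} is {b1, b2, b3, b4, b5, b6, b7, b9}, which has 8 elements.
Since |N(S)| = 8 ≥ |S| = 5, Hall's condition holds for this subset.

8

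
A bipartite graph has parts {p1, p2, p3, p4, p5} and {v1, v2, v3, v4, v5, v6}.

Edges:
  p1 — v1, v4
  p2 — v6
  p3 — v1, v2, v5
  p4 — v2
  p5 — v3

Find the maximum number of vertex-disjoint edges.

For example, pair p1→v4, p2→v6, p3→v1, p4→v2, p5→v3.
This saturates every left vertex, so 5 is the maximum.

5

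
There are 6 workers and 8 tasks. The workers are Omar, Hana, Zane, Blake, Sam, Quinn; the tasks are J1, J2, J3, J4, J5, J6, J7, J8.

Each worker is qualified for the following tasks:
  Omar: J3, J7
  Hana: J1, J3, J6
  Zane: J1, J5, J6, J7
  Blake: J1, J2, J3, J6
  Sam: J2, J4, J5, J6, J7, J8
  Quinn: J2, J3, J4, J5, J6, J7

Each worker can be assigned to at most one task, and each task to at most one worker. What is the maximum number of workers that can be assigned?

One maximum matching: Omar–J7, Hana–J3, Zane–J5, Blake–J1, Sam–J2, Quinn–J6.
All 6 workers are matched, so no larger matching exists.

6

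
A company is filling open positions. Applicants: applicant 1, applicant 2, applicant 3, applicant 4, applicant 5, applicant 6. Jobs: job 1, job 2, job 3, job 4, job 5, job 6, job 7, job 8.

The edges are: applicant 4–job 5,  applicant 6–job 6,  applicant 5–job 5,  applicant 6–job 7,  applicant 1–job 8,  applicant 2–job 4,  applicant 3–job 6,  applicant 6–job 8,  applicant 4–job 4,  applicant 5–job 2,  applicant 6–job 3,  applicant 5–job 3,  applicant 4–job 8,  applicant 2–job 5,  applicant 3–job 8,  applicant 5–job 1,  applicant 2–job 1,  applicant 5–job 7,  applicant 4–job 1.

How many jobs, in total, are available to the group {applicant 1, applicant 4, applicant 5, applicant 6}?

The union of neighbours of {applicant 1, applicant 4, applicant 5, applicant 6} is {job 1, job 2, job 3, job 4, job 5, job 6, job 7, job 8}, which has 8 elements.
Since |N(S)| = 8 ≥ |S| = 4, Hall's condition holds for this subset.

8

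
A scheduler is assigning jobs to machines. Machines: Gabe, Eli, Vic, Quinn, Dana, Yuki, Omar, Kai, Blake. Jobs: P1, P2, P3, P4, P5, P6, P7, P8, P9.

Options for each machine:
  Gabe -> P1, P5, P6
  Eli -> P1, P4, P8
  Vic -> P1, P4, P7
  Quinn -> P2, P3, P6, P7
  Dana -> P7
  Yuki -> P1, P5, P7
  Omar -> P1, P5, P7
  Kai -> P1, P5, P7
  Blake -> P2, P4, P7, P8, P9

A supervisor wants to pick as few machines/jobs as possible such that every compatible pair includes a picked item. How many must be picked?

{Gabe, Eli, Vic, Quinn, Blake, P1, P5, P7} is a vertex cover of size 8: every edge has an endpoint in this set.
No smaller cover exists because Gabe–P6, Eli–P8, Vic–P4, Quinn–P3, Dana–P7, Yuki–P5, Omar–P1, Blake–P2 is a matching of size 8, and a cover must include an endpoint of each of these disjoint edges (König's theorem).

8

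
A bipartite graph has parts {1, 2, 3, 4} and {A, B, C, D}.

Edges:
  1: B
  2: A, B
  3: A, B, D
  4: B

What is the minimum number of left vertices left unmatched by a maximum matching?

A valid assignment of size 3: 1-B, 2-A, 3-D.
The set {1, 4} has only 1 neighbour ({B}), so by Hall's theorem at most 3 of the 4 left vertices can be matched.
That matches 3 of the 4, leaving 1 unmatched; no matching can do better.

1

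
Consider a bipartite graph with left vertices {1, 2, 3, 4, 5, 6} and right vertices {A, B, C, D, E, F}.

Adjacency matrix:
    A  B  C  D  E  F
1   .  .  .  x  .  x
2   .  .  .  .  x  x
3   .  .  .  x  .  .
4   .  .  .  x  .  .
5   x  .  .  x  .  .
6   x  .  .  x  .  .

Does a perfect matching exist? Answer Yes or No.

The set {3, 4, 5, 6} has only 2 neighbours ({A, D}), so by Hall's theorem at most 4 of the 6 left vertices can be matched.
Hence no matching covers every left vertex.

No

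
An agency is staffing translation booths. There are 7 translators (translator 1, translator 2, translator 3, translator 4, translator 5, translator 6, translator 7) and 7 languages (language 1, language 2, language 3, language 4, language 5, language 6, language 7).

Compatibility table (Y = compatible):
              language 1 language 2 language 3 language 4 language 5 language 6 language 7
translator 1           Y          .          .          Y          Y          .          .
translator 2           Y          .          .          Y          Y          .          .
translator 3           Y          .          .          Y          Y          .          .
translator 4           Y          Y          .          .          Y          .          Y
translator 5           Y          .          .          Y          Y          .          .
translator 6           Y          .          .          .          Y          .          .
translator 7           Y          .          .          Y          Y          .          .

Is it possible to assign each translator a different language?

The set {translator 1, translator 2, translator 3, translator 5, translator 6, translator 7} has only 3 neighbours ({language 1, language 4, language 5}), so by Hall's theorem at most 4 of the 7 translators can be matched.
Hence no matching covers every translator.

No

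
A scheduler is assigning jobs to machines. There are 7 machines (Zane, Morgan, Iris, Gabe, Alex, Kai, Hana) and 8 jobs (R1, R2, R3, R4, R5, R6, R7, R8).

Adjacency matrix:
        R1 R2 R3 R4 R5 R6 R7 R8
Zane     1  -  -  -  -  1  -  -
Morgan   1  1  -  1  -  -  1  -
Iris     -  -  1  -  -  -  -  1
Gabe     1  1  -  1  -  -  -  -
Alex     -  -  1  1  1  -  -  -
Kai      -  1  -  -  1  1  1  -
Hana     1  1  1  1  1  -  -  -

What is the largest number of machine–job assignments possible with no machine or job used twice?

7

One maximum matching: Zane→R6, Morgan→R4, Iris→R8, Gabe→R2, Alex→R5, Kai→R7, Hana→R3.
All 7 machines are matched, so no larger matching exists.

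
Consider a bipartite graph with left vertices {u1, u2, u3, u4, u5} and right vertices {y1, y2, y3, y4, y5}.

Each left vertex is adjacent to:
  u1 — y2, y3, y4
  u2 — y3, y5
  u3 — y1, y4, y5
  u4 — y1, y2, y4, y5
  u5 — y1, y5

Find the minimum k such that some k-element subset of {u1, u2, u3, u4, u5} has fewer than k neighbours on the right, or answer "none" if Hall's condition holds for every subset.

A matching saturating every left vertex exists, for instance u1→y3, u2→y5, u3→y4, u4→y2, u5→y1.
By Hall's marriage theorem, this means |N(S)| ≥ |S| for every subset S, so no violating subset exists.

none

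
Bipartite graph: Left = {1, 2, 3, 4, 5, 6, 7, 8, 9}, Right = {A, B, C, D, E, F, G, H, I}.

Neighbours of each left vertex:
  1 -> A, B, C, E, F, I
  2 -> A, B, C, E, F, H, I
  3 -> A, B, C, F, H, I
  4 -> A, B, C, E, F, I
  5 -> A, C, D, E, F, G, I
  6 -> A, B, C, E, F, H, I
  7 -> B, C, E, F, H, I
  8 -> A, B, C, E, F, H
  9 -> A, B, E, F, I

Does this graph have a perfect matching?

The set {1, 2, 3, 4, 6, 7, 8, 9} has only 7 neighbours ({A, B, C, E, F, H, I}), so by Hall's theorem at most 8 of the 9 left vertices can be matched.
Hence no matching covers every left vertex.

No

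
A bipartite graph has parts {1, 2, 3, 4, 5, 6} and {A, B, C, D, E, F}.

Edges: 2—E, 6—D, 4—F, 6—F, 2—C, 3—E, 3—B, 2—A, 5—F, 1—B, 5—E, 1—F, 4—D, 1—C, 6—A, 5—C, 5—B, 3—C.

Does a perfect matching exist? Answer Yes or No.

A valid assignment of size 6: 1→B, 2→A, 3→C, 4→D, 5→E, 6→F.
Every left vertex is matched, so this is a perfect matching.

Yes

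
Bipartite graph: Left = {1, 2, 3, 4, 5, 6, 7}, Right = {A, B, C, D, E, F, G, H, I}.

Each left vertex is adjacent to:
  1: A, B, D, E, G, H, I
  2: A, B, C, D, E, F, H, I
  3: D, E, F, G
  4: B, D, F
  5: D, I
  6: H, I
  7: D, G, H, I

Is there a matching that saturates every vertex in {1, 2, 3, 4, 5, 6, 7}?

For example, pair 1→A, 2→E, 3→D, 4→B, 5→I, 6→H, 7→G.
All 7 left vertices are covered.

Yes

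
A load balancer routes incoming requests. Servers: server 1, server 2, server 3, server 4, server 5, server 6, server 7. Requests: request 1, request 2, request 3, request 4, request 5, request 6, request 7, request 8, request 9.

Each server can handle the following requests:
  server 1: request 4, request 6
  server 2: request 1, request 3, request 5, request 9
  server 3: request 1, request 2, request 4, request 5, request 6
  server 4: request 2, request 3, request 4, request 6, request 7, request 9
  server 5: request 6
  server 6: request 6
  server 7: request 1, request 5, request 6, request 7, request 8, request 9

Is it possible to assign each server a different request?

No

The set {server 5, server 6} has only 1 neighbour ({request 6}), so by Hall's theorem at most 6 of the 7 servers can be matched.
Hence no matching covers every server.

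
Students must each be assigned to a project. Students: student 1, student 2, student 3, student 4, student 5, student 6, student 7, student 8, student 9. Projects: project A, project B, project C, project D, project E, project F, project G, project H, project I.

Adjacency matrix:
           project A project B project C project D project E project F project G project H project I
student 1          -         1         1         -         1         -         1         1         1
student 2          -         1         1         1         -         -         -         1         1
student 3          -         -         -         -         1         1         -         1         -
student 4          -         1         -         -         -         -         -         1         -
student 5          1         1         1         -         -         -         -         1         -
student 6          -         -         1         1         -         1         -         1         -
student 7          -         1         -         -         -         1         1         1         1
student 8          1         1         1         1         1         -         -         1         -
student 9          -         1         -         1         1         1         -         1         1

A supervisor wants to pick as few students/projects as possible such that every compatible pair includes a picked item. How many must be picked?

9

{student 1, student 2, student 3, student 4, student 5, student 6, student 7, student 8, student 9} is a vertex cover of size 9: every edge has an endpoint in this set.
No smaller cover exists because student 1–project I, student 2–project H, student 3–project E, student 4–project B, student 5–project A, student 6–project D, student 7–project G, student 8–project C, student 9–project F is a matching of size 9, and a cover must include an endpoint of each of these disjoint edges (König's theorem).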